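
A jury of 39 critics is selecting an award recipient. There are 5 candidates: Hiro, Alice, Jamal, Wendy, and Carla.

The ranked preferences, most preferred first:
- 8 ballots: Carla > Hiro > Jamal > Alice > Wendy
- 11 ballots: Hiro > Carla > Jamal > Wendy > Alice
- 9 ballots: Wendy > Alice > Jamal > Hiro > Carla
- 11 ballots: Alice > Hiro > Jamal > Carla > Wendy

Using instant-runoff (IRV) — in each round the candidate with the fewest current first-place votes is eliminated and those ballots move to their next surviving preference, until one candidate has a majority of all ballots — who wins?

Alice

Round 1: Hiro 11, Alice 11, Jamal 0, Wendy 9, Carla 8. Jamal eliminated.
Round 2: Hiro 11, Alice 11, Wendy 9, Carla 8. Carla eliminated.
Round 3: Hiro 19, Alice 11, Wendy 9. Wendy eliminated.
Round 4: Hiro 19, Alice 20. Alice has a majority (≥20).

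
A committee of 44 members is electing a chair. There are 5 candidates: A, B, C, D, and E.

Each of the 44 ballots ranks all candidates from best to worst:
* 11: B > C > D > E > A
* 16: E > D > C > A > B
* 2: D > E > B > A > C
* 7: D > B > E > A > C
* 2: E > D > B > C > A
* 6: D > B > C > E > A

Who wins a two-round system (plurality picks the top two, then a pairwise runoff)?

Round 1 first-place votes: A 0, B 11, C 0, D 15, E 18. E and D advance.
Runoff: E is ranked above D on 18 ballots, D above E on 26.

D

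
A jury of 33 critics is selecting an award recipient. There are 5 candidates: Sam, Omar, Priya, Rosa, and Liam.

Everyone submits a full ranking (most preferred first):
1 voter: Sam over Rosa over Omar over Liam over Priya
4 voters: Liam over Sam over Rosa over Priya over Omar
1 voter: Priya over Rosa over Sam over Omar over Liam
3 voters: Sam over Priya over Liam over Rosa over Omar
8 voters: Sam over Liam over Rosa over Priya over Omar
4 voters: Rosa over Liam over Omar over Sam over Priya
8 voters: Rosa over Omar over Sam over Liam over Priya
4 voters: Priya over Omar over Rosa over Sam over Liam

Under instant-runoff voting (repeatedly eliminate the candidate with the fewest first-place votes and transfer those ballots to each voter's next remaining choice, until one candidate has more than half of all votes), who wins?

Round 1: Sam 12, Omar 0, Priya 5, Rosa 12, Liam 4. Omar eliminated.
Round 2: Sam 12, Priya 5, Rosa 12, Liam 4. Liam eliminated.
Round 3: Sam 16, Priya 5, Rosa 12. Priya eliminated.
Round 4: Sam 16, Rosa 17. Rosa has a majority (≥17).

Rosa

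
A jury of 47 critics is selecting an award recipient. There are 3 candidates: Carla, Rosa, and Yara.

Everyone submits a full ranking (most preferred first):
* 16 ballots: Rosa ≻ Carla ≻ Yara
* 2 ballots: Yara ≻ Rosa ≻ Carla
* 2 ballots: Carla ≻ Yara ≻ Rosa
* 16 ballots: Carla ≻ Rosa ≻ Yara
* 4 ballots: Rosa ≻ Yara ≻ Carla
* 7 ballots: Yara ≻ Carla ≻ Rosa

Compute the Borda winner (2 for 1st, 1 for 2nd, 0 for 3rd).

Carla

Carla: 16×1 + 2×0 + 2×2 + 16×2 + 4×0 + 7×1 = 59
Rosa: 16×2 + 2×1 + 2×0 + 16×1 + 4×2 + 7×0 = 58
Yara: 16×0 + 2×2 + 2×1 + 16×0 + 4×1 + 7×2 = 24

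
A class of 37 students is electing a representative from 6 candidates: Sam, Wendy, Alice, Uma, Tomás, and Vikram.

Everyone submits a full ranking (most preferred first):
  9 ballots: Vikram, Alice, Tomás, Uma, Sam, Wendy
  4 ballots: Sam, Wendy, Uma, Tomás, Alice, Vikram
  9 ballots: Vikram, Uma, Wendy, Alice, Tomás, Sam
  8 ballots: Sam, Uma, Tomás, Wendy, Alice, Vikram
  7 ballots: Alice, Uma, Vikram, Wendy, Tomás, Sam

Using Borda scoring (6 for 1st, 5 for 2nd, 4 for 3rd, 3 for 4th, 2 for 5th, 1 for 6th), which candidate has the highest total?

Sam: 9×2 + 4×6 + 9×1 + 8×6 + 7×1 = 106
Wendy: 9×1 + 4×5 + 9×4 + 8×3 + 7×3 = 110
Alice: 9×5 + 4×2 + 9×3 + 8×2 + 7×6 = 138
Uma: 9×3 + 4×4 + 9×5 + 8×5 + 7×5 = 163
Tomás: 9×4 + 4×3 + 9×2 + 8×4 + 7×2 = 112
Vikram: 9×6 + 4×1 + 9×6 + 8×1 + 7×4 = 148

Uma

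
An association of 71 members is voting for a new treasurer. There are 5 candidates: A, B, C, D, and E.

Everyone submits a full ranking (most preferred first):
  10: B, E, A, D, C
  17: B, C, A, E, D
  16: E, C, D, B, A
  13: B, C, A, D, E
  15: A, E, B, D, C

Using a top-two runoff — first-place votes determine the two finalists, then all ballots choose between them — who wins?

Round 1 first-place votes: A 15, B 40, C 0, D 0, E 16. B and E advance.
Runoff: B is ranked above E on 40 ballots, E above B on 31.

B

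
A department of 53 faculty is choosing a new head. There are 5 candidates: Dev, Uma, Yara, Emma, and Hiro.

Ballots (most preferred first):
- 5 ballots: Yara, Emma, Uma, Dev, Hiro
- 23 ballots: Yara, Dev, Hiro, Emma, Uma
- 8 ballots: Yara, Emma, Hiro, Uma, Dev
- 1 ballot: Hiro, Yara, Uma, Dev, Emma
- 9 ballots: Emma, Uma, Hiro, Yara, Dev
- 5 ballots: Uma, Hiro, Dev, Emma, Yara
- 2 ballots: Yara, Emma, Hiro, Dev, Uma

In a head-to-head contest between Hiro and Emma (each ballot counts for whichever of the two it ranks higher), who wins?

Hiro

Hiro is ranked above Emma on 29 ballots; Emma above Hiro on 24.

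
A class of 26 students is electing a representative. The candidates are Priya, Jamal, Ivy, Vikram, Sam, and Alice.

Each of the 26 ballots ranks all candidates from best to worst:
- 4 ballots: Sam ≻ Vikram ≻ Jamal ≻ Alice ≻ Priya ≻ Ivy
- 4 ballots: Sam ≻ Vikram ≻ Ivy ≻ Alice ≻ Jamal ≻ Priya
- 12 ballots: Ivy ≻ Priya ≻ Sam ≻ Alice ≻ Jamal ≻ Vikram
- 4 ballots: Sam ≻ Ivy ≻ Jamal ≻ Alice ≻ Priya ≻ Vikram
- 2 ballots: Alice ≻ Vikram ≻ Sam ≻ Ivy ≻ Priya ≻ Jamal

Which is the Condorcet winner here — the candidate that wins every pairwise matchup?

Sam vs Priya: 14–12
Sam vs Jamal: 26–0
Sam vs Ivy: 14–12
Sam vs Vikram: 24–2
Sam vs Alice: 24–2
Sam beats every other candidate.

Sam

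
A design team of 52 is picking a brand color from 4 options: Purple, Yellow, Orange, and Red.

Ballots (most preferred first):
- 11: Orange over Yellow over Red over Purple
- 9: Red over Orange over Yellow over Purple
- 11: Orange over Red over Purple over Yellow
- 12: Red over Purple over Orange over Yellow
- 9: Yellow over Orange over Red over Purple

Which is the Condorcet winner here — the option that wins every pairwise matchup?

Orange vs Purple: 40–12
Orange vs Yellow: 43–9
Orange vs Red: 31–21
Orange beats every other option.

Orange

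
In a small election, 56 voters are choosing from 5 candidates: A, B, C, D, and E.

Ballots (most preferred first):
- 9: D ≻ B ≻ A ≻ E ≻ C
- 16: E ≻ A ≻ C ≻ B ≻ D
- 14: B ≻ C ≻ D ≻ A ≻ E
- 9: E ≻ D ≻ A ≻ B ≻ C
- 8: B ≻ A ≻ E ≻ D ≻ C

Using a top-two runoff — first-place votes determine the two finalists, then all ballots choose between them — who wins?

Round 1 first-place votes: A 0, B 22, C 0, D 9, E 25. E and B advance.
Runoff: E is ranked above B on 25 ballots, B above E on 31.

B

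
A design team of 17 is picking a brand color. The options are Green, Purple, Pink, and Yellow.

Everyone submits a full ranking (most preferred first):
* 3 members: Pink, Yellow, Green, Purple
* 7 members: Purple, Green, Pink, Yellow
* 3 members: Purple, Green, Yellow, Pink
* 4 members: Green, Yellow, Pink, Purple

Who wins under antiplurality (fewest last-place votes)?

Last-place votes: Green 0, Purple 7, Pink 3, Yellow 7.

Green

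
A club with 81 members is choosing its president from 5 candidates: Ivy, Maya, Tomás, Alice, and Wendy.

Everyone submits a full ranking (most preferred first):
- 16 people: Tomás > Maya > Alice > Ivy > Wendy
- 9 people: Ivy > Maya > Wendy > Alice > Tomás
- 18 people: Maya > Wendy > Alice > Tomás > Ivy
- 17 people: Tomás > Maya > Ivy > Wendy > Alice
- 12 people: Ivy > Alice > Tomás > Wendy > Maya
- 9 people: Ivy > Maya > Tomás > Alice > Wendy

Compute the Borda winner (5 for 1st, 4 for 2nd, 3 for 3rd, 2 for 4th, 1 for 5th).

Ivy: 16×2 + 9×5 + 18×1 + 17×3 + 12×5 + 9×5 = 251
Maya: 16×4 + 9×4 + 18×5 + 17×4 + 12×1 + 9×4 = 306
Tomás: 16×5 + 9×1 + 18×2 + 17×5 + 12×3 + 9×3 = 273
Alice: 16×3 + 9×2 + 18×3 + 17×1 + 12×4 + 9×2 = 203
Wendy: 16×1 + 9×3 + 18×4 + 17×2 + 12×2 + 9×1 = 182

Maya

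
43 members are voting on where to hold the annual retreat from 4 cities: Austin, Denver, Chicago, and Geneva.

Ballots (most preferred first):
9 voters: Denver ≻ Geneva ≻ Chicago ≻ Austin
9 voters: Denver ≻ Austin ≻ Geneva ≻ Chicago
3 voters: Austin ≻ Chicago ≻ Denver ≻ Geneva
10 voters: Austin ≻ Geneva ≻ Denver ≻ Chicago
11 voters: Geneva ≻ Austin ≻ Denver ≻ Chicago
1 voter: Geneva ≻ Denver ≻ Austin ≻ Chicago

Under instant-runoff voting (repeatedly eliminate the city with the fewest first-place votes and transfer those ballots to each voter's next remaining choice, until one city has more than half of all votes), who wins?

Round 1: Austin 13, Denver 18, Chicago 0, Geneva 12. Chicago eliminated.
Round 2: Austin 13, Denver 18, Geneva 12. Geneva eliminated.
Round 3: Austin 24, Denver 19. Austin has a majority (≥22).

Austin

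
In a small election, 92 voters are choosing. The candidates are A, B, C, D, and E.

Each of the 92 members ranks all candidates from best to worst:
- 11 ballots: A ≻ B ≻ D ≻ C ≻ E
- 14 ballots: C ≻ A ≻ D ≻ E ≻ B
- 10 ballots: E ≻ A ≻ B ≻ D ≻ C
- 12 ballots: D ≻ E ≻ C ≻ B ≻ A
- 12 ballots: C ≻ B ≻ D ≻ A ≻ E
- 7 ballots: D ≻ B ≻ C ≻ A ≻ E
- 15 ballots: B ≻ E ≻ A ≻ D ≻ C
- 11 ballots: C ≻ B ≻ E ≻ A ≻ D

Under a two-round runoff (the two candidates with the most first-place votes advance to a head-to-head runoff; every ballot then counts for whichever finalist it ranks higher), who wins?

Round 1 first-place votes: A 11, B 15, C 37, D 19, E 10. C and D advance.
Runoff: C is ranked above D on 37 ballots, D above C on 55.

D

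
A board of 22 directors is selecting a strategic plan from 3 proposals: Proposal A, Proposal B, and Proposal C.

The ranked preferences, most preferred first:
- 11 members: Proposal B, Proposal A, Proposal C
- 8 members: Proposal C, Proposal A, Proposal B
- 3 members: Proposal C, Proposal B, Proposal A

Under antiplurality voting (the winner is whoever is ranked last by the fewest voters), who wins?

Proposal A

Last-place votes: Proposal A 3, Proposal B 8, Proposal C 11.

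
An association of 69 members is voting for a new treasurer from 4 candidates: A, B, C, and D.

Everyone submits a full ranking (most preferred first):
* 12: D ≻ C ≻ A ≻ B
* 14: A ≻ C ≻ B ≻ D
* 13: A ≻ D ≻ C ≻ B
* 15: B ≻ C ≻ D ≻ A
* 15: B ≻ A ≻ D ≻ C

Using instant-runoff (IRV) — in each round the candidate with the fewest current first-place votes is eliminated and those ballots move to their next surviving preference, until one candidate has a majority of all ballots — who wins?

A

Round 1: A 27, B 30, C 0, D 12. C eliminated.
Round 2: A 27, B 30, D 12. D eliminated.
Round 3: A 39, B 30. A has a majority (≥35).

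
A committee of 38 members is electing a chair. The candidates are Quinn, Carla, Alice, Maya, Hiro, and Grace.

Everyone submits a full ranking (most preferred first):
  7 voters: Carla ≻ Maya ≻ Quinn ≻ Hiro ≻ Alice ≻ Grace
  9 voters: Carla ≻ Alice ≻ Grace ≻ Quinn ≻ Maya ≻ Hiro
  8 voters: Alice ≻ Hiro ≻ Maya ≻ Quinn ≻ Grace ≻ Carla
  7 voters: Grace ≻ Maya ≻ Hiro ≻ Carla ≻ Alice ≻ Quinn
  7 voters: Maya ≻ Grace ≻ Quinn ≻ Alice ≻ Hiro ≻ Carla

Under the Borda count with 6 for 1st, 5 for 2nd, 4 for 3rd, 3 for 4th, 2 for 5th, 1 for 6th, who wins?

Quinn: 7×4 + 9×3 + 8×3 + 7×1 + 7×4 = 114
Carla: 7×6 + 9×6 + 8×1 + 7×3 + 7×1 = 132
Alice: 7×2 + 9×5 + 8×6 + 7×2 + 7×3 = 142
Maya: 7×5 + 9×2 + 8×4 + 7×5 + 7×6 = 162
Hiro: 7×3 + 9×1 + 8×5 + 7×4 + 7×2 = 112
Grace: 7×1 + 9×4 + 8×2 + 7×6 + 7×5 = 136

Maya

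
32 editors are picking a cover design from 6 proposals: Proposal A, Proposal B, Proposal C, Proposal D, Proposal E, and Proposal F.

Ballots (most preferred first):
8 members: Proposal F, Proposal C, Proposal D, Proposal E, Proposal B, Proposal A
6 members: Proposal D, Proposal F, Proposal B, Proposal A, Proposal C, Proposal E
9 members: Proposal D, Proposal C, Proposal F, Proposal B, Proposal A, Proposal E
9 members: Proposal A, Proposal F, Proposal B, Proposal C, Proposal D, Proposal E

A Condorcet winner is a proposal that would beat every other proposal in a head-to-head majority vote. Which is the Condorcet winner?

Proposal F

Proposal F vs Proposal A: 23–9
Proposal F vs Proposal B: 32–0
Proposal F vs Proposal C: 23–9
Proposal F vs Proposal D: 17–15
Proposal F vs Proposal E: 32–0
Proposal F beats every other proposal.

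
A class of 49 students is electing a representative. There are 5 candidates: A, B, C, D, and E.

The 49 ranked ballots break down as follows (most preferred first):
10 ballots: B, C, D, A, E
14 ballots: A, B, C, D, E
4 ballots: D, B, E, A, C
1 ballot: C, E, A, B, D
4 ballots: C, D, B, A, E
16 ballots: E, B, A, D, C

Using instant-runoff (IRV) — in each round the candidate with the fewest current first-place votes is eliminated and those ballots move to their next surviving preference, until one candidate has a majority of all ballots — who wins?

Round 1: A 14, B 10, C 5, D 4, E 16. D eliminated.
Round 2: A 14, B 14, C 5, E 16. C eliminated.
Round 3: A 14, B 18, E 17. A eliminated.
Round 4: B 32, E 17. B has a majority (≥25).

B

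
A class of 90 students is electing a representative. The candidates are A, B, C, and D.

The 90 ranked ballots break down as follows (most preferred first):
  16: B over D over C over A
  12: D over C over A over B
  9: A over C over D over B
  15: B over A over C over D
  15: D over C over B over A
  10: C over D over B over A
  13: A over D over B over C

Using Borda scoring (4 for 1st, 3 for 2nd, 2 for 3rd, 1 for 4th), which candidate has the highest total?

A: 16×1 + 12×2 + 9×4 + 15×3 + 15×1 + 10×1 + 13×4 = 198
B: 16×4 + 12×1 + 9×1 + 15×4 + 15×2 + 10×2 + 13×2 = 221
C: 16×2 + 12×3 + 9×3 + 15×2 + 15×3 + 10×4 + 13×1 = 223
D: 16×3 + 12×4 + 9×2 + 15×1 + 15×4 + 10×3 + 13×3 = 258

D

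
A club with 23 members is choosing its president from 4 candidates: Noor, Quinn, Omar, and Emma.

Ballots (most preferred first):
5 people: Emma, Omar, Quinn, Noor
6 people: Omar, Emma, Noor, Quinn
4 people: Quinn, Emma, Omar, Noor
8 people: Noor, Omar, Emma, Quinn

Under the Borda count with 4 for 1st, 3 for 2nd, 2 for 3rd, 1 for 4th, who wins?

Noor: 5×1 + 6×2 + 4×1 + 8×4 = 53
Quinn: 5×2 + 6×1 + 4×4 + 8×1 = 40
Omar: 5×3 + 6×4 + 4×2 + 8×3 = 71
Emma: 5×4 + 6×3 + 4×3 + 8×2 = 66

Omar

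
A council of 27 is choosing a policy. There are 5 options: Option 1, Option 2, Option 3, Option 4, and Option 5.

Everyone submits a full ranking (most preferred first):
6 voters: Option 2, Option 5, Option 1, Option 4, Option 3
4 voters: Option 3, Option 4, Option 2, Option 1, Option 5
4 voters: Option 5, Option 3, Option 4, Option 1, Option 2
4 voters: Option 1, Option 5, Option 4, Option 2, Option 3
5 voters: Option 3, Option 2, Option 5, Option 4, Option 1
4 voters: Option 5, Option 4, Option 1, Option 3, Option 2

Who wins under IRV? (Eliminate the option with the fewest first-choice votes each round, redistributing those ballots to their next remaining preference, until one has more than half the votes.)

Option 5

Round 1: Option 1 4, Option 2 6, Option 3 9, Option 4 0, Option 5 8. Option 4 eliminated.
Round 2: Option 1 4, Option 2 6, Option 3 9, Option 5 8. Option 1 eliminated.
Round 3: Option 2 6, Option 3 9, Option 5 12. Option 2 eliminated.
Round 4: Option 3 9, Option 5 18. Option 5 has a majority (≥14).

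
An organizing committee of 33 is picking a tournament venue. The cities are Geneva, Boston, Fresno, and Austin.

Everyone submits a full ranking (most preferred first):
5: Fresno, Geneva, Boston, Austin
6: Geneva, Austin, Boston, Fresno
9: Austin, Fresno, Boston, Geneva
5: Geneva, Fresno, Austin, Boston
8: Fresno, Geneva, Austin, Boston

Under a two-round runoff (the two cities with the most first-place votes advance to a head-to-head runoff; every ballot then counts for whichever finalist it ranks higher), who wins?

Fresno

Round 1 first-place votes: Geneva 11, Boston 0, Fresno 13, Austin 9. Fresno and Geneva advance.
Runoff: Fresno is ranked above Geneva on 22 ballots, Geneva above Fresno on 11.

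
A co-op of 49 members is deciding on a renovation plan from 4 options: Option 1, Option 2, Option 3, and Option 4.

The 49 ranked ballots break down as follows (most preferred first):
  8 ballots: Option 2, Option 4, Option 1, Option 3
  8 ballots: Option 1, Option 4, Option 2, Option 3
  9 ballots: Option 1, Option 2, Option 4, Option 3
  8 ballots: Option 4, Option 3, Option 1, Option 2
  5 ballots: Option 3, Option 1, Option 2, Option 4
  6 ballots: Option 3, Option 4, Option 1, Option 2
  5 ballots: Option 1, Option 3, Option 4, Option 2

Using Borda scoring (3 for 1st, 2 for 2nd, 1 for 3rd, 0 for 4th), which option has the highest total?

Option 1: 8×1 + 8×3 + 9×3 + 8×1 + 5×2 + 6×1 + 5×3 = 98
Option 2: 8×3 + 8×1 + 9×2 + 8×0 + 5×1 + 6×0 + 5×0 = 55
Option 3: 8×0 + 8×0 + 9×0 + 8×2 + 5×3 + 6×3 + 5×2 = 59
Option 4: 8×2 + 8×2 + 9×1 + 8×3 + 5×0 + 6×2 + 5×1 = 82

Option 1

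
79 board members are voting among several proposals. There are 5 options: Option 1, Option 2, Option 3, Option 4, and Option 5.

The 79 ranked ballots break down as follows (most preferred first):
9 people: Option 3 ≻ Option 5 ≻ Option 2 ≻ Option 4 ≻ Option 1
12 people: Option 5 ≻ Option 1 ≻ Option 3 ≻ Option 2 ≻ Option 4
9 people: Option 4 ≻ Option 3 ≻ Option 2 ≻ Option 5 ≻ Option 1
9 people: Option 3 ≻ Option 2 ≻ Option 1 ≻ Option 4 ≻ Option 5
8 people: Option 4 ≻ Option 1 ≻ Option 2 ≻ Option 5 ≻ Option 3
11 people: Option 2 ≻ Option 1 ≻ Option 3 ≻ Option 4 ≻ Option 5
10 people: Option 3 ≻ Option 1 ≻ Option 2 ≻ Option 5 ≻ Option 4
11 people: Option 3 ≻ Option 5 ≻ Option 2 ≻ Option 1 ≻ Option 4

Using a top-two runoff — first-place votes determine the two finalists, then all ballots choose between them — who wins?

Round 1 first-place votes: Option 1 0, Option 2 11, Option 3 39, Option 4 17, Option 5 12. Option 3 and Option 4 advance.
Runoff: Option 3 is ranked above Option 4 on 62 ballots, Option 4 above Option 3 on 17.

Option 3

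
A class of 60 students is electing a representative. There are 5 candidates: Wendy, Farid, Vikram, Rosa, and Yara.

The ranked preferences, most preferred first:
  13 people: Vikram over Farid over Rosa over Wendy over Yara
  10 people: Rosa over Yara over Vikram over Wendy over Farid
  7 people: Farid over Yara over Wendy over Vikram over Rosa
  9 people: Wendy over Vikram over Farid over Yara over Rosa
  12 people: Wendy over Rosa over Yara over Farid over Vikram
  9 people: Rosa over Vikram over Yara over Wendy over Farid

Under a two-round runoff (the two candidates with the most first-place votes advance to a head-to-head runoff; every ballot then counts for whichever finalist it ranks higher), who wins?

Round 1 first-place votes: Wendy 21, Farid 7, Vikram 13, Rosa 19, Yara 0. Wendy and Rosa advance.
Runoff: Wendy is ranked above Rosa on 28 ballots, Rosa above Wendy on 32.

Rosa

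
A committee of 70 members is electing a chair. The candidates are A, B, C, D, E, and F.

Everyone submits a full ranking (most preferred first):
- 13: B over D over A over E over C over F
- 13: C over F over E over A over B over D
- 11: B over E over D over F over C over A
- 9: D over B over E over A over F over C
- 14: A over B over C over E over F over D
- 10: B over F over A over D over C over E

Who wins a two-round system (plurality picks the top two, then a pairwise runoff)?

Round 1 first-place votes: A 14, B 34, C 13, D 9, E 0, F 0. B and A advance.
Runoff: B is ranked above A on 43 ballots, A above B on 27.

B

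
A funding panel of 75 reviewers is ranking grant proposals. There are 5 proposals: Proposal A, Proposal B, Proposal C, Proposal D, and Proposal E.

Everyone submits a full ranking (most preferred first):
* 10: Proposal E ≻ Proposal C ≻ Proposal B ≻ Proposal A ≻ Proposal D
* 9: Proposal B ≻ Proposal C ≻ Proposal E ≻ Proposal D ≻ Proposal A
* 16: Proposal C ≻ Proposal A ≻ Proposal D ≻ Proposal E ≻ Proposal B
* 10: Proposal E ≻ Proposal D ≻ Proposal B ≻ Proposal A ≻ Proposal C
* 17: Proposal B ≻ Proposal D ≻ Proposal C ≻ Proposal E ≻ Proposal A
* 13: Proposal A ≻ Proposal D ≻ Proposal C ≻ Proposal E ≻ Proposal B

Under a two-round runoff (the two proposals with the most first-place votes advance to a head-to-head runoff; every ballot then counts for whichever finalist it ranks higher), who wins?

Round 1 first-place votes: Proposal A 13, Proposal B 26, Proposal C 16, Proposal D 0, Proposal E 20. Proposal B and Proposal E advance.
Runoff: Proposal B is ranked above Proposal E on 26 ballots, Proposal E above Proposal B on 49.

Proposal E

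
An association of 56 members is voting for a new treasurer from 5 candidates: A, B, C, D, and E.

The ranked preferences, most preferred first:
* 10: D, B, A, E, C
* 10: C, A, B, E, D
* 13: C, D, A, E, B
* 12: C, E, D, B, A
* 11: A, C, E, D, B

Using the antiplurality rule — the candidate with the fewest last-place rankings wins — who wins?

E

Last-place votes: A 12, B 24, C 10, D 10, E 0.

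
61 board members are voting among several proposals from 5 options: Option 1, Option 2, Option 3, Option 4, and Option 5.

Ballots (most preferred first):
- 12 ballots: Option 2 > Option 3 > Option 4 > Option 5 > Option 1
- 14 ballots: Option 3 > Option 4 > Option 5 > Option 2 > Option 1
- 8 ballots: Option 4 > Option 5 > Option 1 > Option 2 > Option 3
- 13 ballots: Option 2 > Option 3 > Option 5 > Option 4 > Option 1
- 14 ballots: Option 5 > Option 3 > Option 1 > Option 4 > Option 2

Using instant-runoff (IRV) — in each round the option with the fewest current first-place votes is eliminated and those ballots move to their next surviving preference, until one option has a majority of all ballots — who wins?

Round 1: Option 1 0, Option 2 25, Option 3 14, Option 4 8, Option 5 14. Option 1 eliminated.
Round 2: Option 2 25, Option 3 14, Option 4 8, Option 5 14. Option 4 eliminated.
Round 3: Option 2 25, Option 3 14, Option 5 22. Option 3 eliminated.
Round 4: Option 2 25, Option 5 36. Option 5 has a majority (≥31).

Option 5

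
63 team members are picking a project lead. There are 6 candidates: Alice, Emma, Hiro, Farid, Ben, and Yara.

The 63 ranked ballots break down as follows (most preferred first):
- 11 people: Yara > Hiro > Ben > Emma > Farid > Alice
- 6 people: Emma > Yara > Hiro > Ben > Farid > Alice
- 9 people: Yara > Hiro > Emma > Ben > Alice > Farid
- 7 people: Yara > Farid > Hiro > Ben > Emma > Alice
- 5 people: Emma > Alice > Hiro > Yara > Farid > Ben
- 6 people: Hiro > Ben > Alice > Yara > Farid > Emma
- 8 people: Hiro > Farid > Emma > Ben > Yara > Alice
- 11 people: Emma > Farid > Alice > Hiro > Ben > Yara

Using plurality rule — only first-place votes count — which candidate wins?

Yara

First-place votes: Alice 0, Emma 22, Hiro 14, Farid 0, Ben 0, Yara 27.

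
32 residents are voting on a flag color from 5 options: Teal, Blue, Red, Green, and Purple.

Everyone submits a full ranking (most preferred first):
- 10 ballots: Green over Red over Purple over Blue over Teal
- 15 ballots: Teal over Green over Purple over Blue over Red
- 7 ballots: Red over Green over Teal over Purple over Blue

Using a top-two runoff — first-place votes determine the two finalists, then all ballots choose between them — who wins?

Green

Round 1 first-place votes: Teal 15, Blue 0, Red 7, Green 10, Purple 0. Teal and Green advance.
Runoff: Teal is ranked above Green on 15 ballots, Green above Teal on 17.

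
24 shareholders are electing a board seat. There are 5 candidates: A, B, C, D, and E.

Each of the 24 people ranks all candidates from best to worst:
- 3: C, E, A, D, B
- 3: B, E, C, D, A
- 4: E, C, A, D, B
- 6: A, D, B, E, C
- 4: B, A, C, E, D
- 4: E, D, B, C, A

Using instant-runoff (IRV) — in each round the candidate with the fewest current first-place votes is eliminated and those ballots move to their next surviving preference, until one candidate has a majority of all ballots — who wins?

B

Round 1: A 6, B 7, C 3, D 0, E 8. D eliminated.
Round 2: A 6, B 7, C 3, E 8. C eliminated.
Round 3: A 6, B 7, E 11. A eliminated.
Round 4: B 13, E 11. B has a majority (≥13).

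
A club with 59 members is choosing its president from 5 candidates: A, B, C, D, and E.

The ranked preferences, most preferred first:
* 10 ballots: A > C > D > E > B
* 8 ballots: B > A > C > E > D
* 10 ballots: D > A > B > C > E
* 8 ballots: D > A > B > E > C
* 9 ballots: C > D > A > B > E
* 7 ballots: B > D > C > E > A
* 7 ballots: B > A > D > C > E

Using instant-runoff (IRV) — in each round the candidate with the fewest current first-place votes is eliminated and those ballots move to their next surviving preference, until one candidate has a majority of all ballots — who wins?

Round 1: A 10, B 22, C 9, D 18, E 0. E eliminated.
Round 2: A 10, B 22, C 9, D 18. C eliminated.
Round 3: A 10, B 22, D 27. A eliminated.
Round 4: B 22, D 37. D has a majority (≥30).

D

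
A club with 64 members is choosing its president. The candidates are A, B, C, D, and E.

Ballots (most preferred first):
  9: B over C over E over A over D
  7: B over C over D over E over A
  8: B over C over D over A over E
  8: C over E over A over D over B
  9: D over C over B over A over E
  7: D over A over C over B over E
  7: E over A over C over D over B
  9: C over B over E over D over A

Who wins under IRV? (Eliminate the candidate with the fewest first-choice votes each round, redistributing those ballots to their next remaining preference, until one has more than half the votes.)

Round 1: A 0, B 24, C 17, D 16, E 7. A eliminated.
Round 2: B 24, C 17, D 16, E 7. E eliminated.
Round 3: B 24, C 24, D 16. D eliminated.
Round 4: B 24, C 40. C has a majority (≥33).

C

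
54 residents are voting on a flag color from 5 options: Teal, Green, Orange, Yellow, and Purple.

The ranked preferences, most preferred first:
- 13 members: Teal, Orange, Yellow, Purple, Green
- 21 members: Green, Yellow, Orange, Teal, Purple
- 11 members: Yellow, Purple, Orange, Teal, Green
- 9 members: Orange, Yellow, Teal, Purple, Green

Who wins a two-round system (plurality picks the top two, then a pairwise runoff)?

Round 1 first-place votes: Teal 13, Green 21, Orange 9, Yellow 11, Purple 0. Green and Teal advance.
Runoff: Green is ranked above Teal on 21 ballots, Teal above Green on 33.

Teal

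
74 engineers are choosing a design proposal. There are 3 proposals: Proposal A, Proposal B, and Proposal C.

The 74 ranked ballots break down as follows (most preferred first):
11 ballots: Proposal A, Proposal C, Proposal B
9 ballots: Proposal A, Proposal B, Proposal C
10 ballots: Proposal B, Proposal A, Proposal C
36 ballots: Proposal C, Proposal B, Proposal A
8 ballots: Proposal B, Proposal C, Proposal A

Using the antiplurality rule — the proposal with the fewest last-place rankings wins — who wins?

Last-place votes: Proposal A 44, Proposal B 11, Proposal C 19.

Proposal B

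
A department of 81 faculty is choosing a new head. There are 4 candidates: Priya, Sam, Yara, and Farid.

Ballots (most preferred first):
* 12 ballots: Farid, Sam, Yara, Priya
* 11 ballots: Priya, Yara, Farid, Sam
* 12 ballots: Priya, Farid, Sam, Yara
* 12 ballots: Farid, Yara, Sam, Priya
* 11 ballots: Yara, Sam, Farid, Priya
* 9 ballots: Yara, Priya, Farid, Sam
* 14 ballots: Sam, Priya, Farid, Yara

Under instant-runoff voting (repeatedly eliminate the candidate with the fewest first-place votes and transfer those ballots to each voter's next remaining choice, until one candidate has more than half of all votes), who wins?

Round 1: Priya 23, Sam 14, Yara 20, Farid 24. Sam eliminated.
Round 2: Priya 37, Yara 20, Farid 24. Yara eliminated.
Round 3: Priya 46, Farid 35. Priya has a majority (≥41).

Priya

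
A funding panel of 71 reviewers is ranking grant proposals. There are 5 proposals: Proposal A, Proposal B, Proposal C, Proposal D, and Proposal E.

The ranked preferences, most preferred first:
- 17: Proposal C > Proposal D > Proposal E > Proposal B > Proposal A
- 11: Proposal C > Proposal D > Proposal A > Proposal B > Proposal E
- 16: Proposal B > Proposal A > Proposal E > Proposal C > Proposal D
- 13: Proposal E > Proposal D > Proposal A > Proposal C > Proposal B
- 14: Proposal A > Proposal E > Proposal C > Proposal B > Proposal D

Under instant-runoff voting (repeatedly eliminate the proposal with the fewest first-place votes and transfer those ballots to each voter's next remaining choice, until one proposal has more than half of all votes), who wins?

Round 1: Proposal A 14, Proposal B 16, Proposal C 28, Proposal D 0, Proposal E 13. Proposal D eliminated.
Round 2: Proposal A 14, Proposal B 16, Proposal C 28, Proposal E 13. Proposal E eliminated.
Round 3: Proposal A 27, Proposal B 16, Proposal C 28. Proposal B eliminated.
Round 4: Proposal A 43, Proposal C 28. Proposal A has a majority (≥36).

Proposal A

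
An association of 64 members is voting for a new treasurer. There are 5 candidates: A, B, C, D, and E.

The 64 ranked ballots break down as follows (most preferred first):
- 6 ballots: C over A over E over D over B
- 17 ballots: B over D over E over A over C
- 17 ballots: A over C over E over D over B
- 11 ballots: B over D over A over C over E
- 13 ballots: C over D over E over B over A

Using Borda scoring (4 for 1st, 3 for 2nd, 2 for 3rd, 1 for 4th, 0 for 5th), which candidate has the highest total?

A: 6×3 + 17×1 + 17×4 + 11×2 + 13×0 = 125
B: 6×0 + 17×4 + 17×0 + 11×4 + 13×1 = 125
C: 6×4 + 17×0 + 17×3 + 11×1 + 13×4 = 138
D: 6×1 + 17×3 + 17×1 + 11×3 + 13×3 = 146
E: 6×2 + 17×2 + 17×2 + 11×0 + 13×2 = 106

D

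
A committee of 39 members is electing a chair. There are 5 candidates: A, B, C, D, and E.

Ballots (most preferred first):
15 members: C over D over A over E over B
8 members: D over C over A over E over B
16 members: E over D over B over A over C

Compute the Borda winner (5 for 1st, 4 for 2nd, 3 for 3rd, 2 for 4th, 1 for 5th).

D

A: 15×3 + 8×3 + 16×2 = 101
B: 15×1 + 8×1 + 16×3 = 71
C: 15×5 + 8×4 + 16×1 = 123
D: 15×4 + 8×5 + 16×4 = 164
E: 15×2 + 8×2 + 16×5 = 126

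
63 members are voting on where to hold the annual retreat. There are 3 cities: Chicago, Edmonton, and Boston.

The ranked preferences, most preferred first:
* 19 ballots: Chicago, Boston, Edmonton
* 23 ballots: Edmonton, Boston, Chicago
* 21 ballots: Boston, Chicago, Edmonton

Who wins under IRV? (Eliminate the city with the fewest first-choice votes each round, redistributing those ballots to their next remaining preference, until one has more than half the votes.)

Round 1: Chicago 19, Edmonton 23, Boston 21. Chicago eliminated.
Round 2: Edmonton 23, Boston 40. Boston has a majority (≥32).

Boston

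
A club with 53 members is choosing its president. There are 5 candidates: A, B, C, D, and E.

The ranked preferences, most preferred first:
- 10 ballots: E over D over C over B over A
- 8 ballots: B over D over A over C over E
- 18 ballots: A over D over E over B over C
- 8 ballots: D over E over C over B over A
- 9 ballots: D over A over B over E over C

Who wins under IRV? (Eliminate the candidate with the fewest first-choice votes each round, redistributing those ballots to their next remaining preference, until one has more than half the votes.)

Round 1: A 18, B 8, C 0, D 17, E 10. C eliminated.
Round 2: A 18, B 8, D 17, E 10. B eliminated.
Round 3: A 18, D 25, E 10. E eliminated.
Round 4: A 18, D 35. D has a majority (≥27).

D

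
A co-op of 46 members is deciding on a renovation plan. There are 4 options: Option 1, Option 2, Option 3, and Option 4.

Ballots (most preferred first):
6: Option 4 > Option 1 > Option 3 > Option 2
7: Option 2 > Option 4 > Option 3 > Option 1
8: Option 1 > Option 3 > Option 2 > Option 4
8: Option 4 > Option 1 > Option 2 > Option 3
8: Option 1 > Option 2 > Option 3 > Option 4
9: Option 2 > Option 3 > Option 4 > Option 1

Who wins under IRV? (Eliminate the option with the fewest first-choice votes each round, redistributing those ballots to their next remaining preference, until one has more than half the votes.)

Option 1

Round 1: Option 1 16, Option 2 16, Option 3 0, Option 4 14. Option 3 eliminated.
Round 2: Option 1 16, Option 2 16, Option 4 14. Option 4 eliminated.
Round 3: Option 1 30, Option 2 16. Option 1 has a majority (≥24).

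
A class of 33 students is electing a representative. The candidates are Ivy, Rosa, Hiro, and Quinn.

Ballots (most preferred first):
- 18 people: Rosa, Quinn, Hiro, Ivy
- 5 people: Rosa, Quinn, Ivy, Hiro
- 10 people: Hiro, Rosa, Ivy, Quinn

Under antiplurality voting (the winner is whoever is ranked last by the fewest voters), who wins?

Last-place votes: Ivy 18, Rosa 0, Hiro 5, Quinn 10.

Rosa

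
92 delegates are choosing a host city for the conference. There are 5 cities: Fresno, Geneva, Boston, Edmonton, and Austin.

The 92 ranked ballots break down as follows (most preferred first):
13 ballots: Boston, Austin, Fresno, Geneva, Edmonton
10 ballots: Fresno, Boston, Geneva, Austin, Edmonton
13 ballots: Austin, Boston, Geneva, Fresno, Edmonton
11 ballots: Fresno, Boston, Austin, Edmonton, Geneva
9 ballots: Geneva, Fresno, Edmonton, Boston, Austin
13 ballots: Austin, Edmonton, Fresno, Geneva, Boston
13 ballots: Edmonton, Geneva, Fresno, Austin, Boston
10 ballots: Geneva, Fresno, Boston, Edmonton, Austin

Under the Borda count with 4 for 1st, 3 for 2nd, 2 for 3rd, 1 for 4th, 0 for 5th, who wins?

Fresno

Fresno: 13×2 + 10×4 + 13×1 + 11×4 + 9×3 + 13×2 + 13×2 + 10×3 = 232
Geneva: 13×1 + 10×2 + 13×2 + 11×0 + 9×4 + 13×1 + 13×3 + 10×4 = 187
Boston: 13×4 + 10×3 + 13×3 + 11×3 + 9×1 + 13×0 + 13×0 + 10×2 = 183
Edmonton: 13×0 + 10×0 + 13×0 + 11×1 + 9×2 + 13×3 + 13×4 + 10×1 = 130
Austin: 13×3 + 10×1 + 13×4 + 11×2 + 9×0 + 13×4 + 13×1 + 10×0 = 188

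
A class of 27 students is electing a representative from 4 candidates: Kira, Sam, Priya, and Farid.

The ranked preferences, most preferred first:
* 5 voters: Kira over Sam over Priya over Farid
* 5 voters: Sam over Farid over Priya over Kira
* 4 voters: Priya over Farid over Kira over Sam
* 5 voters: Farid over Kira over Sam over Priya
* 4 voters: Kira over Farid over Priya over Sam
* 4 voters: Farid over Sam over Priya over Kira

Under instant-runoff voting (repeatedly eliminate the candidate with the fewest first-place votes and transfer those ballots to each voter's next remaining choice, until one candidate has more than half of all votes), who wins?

Round 1: Kira 9, Sam 5, Priya 4, Farid 9. Priya eliminated.
Round 2: Kira 9, Sam 5, Farid 13. Sam eliminated.
Round 3: Kira 9, Farid 18. Farid has a majority (≥14).

Farid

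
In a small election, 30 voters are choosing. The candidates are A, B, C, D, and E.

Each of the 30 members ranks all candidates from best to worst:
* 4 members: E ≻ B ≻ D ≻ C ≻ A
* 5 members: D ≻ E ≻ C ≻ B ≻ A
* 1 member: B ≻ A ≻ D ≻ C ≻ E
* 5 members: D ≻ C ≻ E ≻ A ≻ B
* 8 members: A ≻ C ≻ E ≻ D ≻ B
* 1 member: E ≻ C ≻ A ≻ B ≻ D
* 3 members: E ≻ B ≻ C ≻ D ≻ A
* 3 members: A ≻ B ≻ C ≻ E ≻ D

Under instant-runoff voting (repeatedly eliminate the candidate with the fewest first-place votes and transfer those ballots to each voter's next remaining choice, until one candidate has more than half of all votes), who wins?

D

Round 1: A 11, B 1, C 0, D 10, E 8. C eliminated.
Round 2: A 11, B 1, D 10, E 8. B eliminated.
Round 3: A 12, D 10, E 8. E eliminated.
Round 4: A 13, D 17. D has a majority (≥16).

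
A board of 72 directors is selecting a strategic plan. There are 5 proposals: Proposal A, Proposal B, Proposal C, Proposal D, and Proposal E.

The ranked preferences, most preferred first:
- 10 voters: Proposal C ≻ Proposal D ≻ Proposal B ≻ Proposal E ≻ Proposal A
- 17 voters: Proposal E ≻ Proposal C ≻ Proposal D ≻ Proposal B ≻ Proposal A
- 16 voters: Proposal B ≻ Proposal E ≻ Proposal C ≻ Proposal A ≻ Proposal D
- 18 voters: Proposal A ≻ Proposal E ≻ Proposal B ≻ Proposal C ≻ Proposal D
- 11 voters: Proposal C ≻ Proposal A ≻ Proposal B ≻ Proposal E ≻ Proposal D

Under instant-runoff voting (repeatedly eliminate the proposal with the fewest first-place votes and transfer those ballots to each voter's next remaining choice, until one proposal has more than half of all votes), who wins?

Round 1: Proposal A 18, Proposal B 16, Proposal C 21, Proposal D 0, Proposal E 17. Proposal D eliminated.
Round 2: Proposal A 18, Proposal B 16, Proposal C 21, Proposal E 17. Proposal B eliminated.
Round 3: Proposal A 18, Proposal C 21, Proposal E 33. Proposal A eliminated.
Round 4: Proposal C 21, Proposal E 51. Proposal E has a majority (≥37).

Proposal E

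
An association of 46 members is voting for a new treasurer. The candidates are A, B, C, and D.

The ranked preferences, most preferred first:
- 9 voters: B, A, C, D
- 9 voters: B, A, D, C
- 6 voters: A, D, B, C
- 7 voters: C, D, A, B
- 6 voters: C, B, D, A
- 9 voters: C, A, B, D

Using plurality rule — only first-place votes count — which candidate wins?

First-place votes: A 6, B 18, C 22, D 0.

C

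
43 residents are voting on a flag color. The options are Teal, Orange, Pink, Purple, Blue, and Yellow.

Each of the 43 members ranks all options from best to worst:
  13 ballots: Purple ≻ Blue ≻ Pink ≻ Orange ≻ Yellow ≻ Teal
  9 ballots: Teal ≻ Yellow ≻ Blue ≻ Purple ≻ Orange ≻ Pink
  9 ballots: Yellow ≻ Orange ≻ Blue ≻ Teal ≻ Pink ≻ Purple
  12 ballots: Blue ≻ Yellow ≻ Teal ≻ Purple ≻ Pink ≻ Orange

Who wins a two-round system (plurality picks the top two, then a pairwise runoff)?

Round 1 first-place votes: Teal 9, Orange 0, Pink 0, Purple 13, Blue 12, Yellow 9. Purple and Blue advance.
Runoff: Purple is ranked above Blue on 13 ballots, Blue above Purple on 30.

Blue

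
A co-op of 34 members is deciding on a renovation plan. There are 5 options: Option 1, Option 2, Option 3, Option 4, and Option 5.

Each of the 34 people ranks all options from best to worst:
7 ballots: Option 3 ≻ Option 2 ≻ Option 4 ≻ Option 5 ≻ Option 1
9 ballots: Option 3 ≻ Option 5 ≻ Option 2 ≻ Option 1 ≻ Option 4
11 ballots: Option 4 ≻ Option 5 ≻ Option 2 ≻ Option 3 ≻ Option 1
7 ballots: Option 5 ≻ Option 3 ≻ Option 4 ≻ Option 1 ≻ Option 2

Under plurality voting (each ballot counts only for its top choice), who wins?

First-place votes: Option 1 0, Option 2 0, Option 3 16, Option 4 11, Option 5 7.

Option 3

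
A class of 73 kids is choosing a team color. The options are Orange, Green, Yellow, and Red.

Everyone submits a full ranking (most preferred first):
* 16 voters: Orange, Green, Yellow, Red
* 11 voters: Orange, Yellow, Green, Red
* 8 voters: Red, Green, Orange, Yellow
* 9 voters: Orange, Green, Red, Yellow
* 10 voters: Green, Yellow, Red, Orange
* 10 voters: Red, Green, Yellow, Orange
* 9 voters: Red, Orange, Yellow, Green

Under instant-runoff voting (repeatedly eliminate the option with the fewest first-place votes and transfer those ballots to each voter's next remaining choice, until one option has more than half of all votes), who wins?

Round 1: Orange 36, Green 10, Yellow 0, Red 27. Yellow eliminated.
Round 2: Orange 36, Green 10, Red 27. Green eliminated.
Round 3: Orange 36, Red 37. Red has a majority (≥37).

Red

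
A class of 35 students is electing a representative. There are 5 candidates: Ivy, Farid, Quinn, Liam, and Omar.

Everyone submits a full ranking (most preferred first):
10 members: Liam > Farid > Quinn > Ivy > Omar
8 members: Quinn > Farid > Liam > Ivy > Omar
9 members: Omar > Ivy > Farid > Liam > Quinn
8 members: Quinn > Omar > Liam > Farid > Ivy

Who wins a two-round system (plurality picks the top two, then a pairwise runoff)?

Liam

Round 1 first-place votes: Ivy 0, Farid 0, Quinn 16, Liam 10, Omar 9. Quinn and Liam advance.
Runoff: Quinn is ranked above Liam on 16 ballots, Liam above Quinn on 19.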